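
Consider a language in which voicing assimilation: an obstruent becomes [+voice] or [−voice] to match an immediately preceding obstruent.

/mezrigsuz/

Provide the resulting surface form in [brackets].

[mezrigzuz]

/s/ after /g/ (voiced) → [z]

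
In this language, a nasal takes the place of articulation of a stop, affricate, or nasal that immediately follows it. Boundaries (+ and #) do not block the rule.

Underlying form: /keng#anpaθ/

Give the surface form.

/n/ before /g/ (velar) → [ŋ]
/n/ before /p/ (labial) → [m]

[keŋg#ampaθ]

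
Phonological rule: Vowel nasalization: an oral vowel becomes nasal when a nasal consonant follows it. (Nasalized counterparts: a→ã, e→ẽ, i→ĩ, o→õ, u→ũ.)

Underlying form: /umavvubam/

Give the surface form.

[ũmavvubãm]

/u/ before nasal /m/ → [ũ]
/a/ before nasal /m/ → [ã]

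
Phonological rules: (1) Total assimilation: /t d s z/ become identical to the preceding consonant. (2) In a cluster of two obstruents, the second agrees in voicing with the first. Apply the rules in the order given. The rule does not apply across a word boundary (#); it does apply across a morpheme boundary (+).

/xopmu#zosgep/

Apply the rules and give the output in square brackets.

Rule 1: no segment meets the rule's conditions; no change.
After rule 1: xopmu#zosgep
Rule 2: /g/ after /s/ (voiceless) → [k]

[xopmu#zoskep]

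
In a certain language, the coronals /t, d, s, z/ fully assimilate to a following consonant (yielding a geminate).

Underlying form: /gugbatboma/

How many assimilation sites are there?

/t/ before /b/ → [b] (total assimilation)
1 segment changes.

1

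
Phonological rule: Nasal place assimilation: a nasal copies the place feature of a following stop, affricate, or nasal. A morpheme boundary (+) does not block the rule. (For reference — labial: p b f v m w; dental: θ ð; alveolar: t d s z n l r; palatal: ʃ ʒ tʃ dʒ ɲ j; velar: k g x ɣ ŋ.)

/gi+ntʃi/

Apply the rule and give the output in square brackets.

[gi+ɲtʃi]

/n/ before /tʃ/ (palatal) → [ɲ]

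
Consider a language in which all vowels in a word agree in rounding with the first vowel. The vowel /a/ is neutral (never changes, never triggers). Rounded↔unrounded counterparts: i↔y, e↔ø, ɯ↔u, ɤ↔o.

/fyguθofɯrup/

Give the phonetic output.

[fyguθofurup]

/ɯ/ harmonizes with /y/ ([+round]) → [u]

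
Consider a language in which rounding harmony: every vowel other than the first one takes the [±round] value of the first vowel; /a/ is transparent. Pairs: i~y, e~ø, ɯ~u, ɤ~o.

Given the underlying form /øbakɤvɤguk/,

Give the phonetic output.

/ɤ/ harmonizes with /ø/ ([+round]) → [o]
/ɤ/ harmonizes with /ø/ ([+round]) → [o]

[øbakovoguk]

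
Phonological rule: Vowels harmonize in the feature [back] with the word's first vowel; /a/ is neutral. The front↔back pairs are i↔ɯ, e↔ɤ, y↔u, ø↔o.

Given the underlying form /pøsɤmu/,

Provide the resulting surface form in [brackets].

[pøsemy]

/ɤ/ harmonizes with /ø/ ([-back]) → [e]
/u/ harmonizes with /ø/ ([-back]) → [y]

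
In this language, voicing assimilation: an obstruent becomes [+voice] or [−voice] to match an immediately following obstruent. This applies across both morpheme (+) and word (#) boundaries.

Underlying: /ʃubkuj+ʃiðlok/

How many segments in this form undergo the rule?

1

/b/ before /k/ (voiceless) → [p]
1 segment changes.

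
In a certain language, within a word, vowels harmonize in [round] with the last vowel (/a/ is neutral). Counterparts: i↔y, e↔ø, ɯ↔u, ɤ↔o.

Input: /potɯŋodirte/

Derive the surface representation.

[pɤtɯŋɤdirte]

/o/ harmonizes with /e/ ([-round]) → [ɤ]
/o/ harmonizes with /e/ ([-round]) → [ɤ]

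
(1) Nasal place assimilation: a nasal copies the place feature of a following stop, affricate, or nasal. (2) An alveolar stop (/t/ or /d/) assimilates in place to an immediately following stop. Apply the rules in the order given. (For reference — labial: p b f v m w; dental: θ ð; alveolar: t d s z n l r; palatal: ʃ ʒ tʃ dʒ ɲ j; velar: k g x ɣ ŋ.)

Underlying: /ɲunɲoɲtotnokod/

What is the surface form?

Rule 1: /n/ before /ɲ/ (palatal) → [ɲ]
Rule 1: /ɲ/ before /t/ (alveolar) → [n]
After rule 1: ɲuɲɲontotnokod
Rule 2: no segment meets the rule's conditions; no change.

[ɲuɲɲontotnokod]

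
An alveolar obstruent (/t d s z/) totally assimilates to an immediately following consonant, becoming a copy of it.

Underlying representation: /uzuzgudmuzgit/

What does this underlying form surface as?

/z/ before /g/ → [g] (total assimilation)
/d/ before /m/ → [m] (total assimilation)
/z/ before /g/ → [g] (total assimilation)

[uzuggummuggit]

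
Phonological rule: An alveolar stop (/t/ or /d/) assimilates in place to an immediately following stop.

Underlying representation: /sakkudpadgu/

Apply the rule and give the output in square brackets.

/d/ before /p/ (labial) → [b]
/d/ before /g/ (velar) → [g]

[sakkubpaggu]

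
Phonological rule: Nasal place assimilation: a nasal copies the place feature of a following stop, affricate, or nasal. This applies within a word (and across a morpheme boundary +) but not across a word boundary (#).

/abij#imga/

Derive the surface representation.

/m/ before /g/ (velar) → [ŋ]

[abij#iŋga]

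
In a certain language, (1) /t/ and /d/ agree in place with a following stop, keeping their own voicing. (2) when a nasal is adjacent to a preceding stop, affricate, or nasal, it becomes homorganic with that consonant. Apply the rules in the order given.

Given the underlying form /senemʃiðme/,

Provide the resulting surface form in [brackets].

[senemʃiðme]

Rule 1: no segment meets the rule's conditions; no change.
After rule 1: senemʃiðme
Rule 2: no segment meets the rule's conditions; no change.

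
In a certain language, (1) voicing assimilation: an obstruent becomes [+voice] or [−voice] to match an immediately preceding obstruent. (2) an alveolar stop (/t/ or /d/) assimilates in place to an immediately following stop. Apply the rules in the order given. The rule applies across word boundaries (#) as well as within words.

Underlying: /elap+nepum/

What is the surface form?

Rule 1: no segment meets the rule's conditions; no change.
After rule 1: elap+nepum
Rule 2: no segment meets the rule's conditions; no change.

[elap+nepum]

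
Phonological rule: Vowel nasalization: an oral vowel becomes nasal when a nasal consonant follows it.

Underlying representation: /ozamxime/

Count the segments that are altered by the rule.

/a/ before nasal /m/ → [ã]
/i/ before nasal /m/ → [ĩ]
2 segments change.

2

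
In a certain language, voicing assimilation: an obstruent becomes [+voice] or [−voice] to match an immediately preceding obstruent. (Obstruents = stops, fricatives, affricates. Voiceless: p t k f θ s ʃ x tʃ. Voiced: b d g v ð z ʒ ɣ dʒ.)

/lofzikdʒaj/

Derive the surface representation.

[lofsiktʃaj]

/z/ after /f/ (voiceless) → [s]
/dʒ/ after /k/ (voiceless) → [tʃ]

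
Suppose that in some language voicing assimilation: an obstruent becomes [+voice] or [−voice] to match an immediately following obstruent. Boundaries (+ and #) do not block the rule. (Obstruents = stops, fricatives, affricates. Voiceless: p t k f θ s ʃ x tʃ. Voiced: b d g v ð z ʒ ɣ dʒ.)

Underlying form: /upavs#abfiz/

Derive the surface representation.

/v/ before /s/ (voiceless) → [f]
/b/ before /f/ (voiceless) → [p]

[upafs#apfiz]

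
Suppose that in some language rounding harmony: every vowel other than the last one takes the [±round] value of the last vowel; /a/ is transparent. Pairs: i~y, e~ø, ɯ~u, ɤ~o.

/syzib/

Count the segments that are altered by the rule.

/y/ harmonizes with /i/ ([-round]) → [i]
1 segment changes.

1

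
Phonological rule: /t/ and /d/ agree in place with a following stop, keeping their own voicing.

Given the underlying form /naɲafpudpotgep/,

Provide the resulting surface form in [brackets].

/d/ before /p/ (labial) → [b]
/t/ before /g/ (velar) → [k]

[naɲafpubpokgep]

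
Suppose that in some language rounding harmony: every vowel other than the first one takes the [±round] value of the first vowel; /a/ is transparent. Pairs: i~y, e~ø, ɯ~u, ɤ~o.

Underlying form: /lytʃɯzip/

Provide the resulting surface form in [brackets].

[lytʃuzyp]

/ɯ/ harmonizes with /y/ ([+round]) → [u]
/i/ harmonizes with /y/ ([+round]) → [y]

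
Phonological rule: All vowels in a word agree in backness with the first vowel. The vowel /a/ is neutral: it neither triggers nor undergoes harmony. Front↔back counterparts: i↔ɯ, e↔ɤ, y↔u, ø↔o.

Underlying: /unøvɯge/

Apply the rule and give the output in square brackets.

/ø/ harmonizes with /u/ ([+back]) → [o]
/e/ harmonizes with /u/ ([+back]) → [ɤ]

[unovɯgɤ]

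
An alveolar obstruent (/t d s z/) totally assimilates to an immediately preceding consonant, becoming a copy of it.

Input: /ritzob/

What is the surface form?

/z/ after /t/ → [t] (total assimilation)

[rittob]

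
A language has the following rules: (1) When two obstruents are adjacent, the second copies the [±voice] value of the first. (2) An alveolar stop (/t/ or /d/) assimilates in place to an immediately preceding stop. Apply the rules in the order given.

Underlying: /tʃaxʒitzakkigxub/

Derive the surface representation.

Rule 1: /ʒ/ after /x/ (voiceless) → [ʃ]
Rule 1: /z/ after /t/ (voiceless) → [s]
Rule 1: /x/ after /g/ (voiced) → [ɣ]
After rule 1: tʃaxʃitsakkigɣub
Rule 2: no segment meets the rule's conditions; no change.

[tʃaxʃitsakkigɣub]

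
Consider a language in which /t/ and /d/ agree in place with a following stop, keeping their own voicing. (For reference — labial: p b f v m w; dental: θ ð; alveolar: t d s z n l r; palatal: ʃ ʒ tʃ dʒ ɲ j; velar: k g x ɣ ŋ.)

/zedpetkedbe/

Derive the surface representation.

[zebpekkebbe]

/d/ before /p/ (labial) → [b]
/t/ before /k/ (velar) → [k]
/d/ before /b/ (labial) → [b]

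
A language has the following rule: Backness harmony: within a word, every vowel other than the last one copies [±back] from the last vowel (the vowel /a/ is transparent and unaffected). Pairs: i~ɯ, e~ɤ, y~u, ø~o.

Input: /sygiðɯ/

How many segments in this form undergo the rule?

/y/ harmonizes with /ɯ/ ([+back]) → [u]
/i/ harmonizes with /ɯ/ ([+back]) → [ɯ]
2 segments change.

2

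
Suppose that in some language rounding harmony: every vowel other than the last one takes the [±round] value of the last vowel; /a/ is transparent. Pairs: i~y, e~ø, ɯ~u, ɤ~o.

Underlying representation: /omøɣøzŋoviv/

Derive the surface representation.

/o/ harmonizes with /i/ ([-round]) → [ɤ]
/ø/ harmonizes with /i/ ([-round]) → [e]
/ø/ harmonizes with /i/ ([-round]) → [e]
/o/ harmonizes with /i/ ([-round]) → [ɤ]

[ɤmeɣezŋɤviv]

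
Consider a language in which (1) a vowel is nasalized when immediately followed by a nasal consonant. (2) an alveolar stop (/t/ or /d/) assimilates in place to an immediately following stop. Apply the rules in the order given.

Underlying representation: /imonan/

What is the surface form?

Rule 1: /i/ before nasal /m/ → [ĩ]
Rule 1: /o/ before nasal /n/ → [õ]
Rule 1: /a/ before nasal /n/ → [ã]
After rule 1: ĩmõnãn
Rule 2: no segment meets the rule's conditions; no change.

[ĩmõnãn]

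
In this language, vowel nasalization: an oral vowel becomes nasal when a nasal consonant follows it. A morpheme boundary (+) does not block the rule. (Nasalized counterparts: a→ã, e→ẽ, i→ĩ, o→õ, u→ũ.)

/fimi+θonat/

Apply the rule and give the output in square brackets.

/i/ before nasal /m/ → [ĩ]
/o/ before nasal /n/ → [õ]

[fĩmi+θõnat]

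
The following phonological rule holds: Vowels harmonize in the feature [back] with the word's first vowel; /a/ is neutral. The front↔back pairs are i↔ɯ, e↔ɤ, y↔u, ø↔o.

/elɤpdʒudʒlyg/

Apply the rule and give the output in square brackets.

[elepdʒydʒlyg]

/ɤ/ harmonizes with /e/ ([-back]) → [e]
/u/ harmonizes with /e/ ([-back]) → [y]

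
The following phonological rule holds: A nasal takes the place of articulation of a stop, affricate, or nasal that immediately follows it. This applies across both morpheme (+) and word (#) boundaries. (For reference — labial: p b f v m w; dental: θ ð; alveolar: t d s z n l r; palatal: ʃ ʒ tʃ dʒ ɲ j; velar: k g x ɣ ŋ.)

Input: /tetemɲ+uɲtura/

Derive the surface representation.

[teteɲɲ+untura]

/m/ before /ɲ/ (palatal) → [ɲ]
/ɲ/ before /t/ (alveolar) → [n]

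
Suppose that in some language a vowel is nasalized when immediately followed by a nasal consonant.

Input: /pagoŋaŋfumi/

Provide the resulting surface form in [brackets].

[pagõŋãŋfũmi]

/o/ before nasal /ŋ/ → [õ]
/a/ before nasal /ŋ/ → [ã]
/u/ before nasal /m/ → [ũ]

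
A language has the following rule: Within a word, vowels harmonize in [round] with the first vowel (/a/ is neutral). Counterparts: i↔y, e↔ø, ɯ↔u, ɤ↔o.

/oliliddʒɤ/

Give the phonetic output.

/i/ harmonizes with /o/ ([+round]) → [y]
/i/ harmonizes with /o/ ([+round]) → [y]
/ɤ/ harmonizes with /o/ ([+round]) → [o]

[olylyddʒo]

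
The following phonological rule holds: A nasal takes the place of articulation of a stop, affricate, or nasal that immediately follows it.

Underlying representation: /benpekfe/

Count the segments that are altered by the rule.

/n/ before /p/ (labial) → [m]
1 segment changes.

1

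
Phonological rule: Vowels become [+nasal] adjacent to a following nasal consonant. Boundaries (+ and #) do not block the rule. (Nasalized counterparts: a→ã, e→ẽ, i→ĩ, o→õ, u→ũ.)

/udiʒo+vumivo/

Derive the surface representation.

[udiʒo+vũmivo]

/u/ before nasal /m/ → [ũ]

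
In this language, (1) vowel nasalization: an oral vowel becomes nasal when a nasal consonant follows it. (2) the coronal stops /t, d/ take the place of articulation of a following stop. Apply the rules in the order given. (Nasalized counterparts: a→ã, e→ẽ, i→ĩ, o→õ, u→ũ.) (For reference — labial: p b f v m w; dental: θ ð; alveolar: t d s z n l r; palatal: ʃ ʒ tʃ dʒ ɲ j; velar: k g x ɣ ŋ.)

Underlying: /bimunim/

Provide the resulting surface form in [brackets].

Rule 1: /i/ before nasal /m/ → [ĩ]
Rule 1: /u/ before nasal /n/ → [ũ]
Rule 1: /i/ before nasal /m/ → [ĩ]
After rule 1: bĩmũnĩm
Rule 2: no segment meets the rule's conditions; no change.

[bĩmũnĩm]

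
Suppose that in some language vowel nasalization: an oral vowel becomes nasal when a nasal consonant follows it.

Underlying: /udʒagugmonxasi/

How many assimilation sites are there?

/o/ before nasal /n/ → [õ]
1 segment changes.

1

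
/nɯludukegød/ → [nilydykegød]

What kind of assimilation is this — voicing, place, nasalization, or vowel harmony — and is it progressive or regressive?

vowel harmony, regressive

/ɯ/→[i] /u/→[y] /u/→[y].
Vowels agree with the last vowel, so the harmony is regressive.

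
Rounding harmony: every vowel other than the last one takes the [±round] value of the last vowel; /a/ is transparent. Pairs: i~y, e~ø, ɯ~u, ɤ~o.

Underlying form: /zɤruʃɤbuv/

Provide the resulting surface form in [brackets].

/ɤ/ harmonizes with /u/ ([+round]) → [o]
/ɤ/ harmonizes with /u/ ([+round]) → [o]

[zoruʃobuv]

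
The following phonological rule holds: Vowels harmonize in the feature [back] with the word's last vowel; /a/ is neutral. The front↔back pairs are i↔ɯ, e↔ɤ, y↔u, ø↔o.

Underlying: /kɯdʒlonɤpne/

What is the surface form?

[kidʒlønepne]

/ɯ/ harmonizes with /e/ ([-back]) → [i]
/o/ harmonizes with /e/ ([-back]) → [ø]
/ɤ/ harmonizes with /e/ ([-back]) → [e]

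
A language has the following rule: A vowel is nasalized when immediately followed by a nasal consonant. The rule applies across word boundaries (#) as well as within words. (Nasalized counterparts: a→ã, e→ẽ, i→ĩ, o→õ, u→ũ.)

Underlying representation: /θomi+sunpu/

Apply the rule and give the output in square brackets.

/o/ before nasal /m/ → [õ]
/u/ before nasal /n/ → [ũ]

[θõmi+sũnpu]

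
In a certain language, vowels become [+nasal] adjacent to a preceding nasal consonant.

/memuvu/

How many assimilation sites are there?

/e/ after nasal /m/ → [ẽ]
/u/ after nasal /m/ → [ũ]
2 segments change.

2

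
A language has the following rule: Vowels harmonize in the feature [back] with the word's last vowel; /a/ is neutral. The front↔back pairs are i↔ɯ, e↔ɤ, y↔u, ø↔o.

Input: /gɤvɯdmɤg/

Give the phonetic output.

[gɤvɯdmɤg]

no segment meets the rule's conditions; no change.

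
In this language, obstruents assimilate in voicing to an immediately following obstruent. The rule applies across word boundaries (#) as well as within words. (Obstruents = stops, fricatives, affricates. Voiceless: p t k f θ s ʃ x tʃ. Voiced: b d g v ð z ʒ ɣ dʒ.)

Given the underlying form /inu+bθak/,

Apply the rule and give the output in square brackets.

/b/ before /θ/ (voiceless) → [p]

[inu+pθak]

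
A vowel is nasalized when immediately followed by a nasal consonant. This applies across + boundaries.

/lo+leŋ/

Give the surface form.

[lo+lẽŋ]

/e/ before nasal /ŋ/ → [ẽ]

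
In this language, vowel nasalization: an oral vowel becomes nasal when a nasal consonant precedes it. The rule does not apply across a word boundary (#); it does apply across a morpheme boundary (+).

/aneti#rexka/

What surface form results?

/e/ after nasal /n/ → [ẽ]

[anẽti#rexka]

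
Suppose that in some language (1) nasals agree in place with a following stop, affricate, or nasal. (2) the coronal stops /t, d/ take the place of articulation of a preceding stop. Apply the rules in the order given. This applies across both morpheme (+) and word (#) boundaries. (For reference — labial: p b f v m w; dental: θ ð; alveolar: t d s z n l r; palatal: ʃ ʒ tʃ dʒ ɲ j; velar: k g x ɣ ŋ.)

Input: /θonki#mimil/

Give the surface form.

Rule 1: /n/ before /k/ (velar) → [ŋ]
After rule 1: θoŋki#mimil
Rule 2: no segment meets the rule's conditions; no change.

[θoŋki#mimil]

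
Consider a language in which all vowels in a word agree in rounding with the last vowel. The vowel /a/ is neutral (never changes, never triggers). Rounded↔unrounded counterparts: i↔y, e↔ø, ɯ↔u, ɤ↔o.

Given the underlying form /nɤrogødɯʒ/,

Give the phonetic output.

/o/ harmonizes with /ɯ/ ([-round]) → [ɤ]
/ø/ harmonizes with /ɯ/ ([-round]) → [e]

[nɤrɤgedɯʒ]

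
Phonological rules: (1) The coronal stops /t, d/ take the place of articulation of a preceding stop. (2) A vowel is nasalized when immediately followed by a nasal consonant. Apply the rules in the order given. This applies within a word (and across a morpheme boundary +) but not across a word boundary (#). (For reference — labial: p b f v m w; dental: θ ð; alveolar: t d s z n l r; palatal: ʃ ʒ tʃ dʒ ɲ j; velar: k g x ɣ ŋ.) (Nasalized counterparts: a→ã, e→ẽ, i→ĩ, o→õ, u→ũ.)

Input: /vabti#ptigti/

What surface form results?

[vabpi#ppigki]

Rule 1: /t/ after /b/ (labial) → [p]
Rule 1: /t/ after /p/ (labial) → [p]
Rule 1: /t/ after /g/ (velar) → [k]
After rule 1: vabpi#ppigki
Rule 2: no segment meets the rule's conditions; no change.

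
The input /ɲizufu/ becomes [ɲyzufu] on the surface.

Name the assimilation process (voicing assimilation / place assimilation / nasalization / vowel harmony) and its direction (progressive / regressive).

/i/→[y].
Vowels agree with the last vowel, so the harmony is regressive.

vowel harmony, regressive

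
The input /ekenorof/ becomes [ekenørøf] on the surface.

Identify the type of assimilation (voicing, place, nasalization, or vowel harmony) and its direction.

vowel harmony, progressive

/o/→[ø] /o/→[ø].
Vowels agree with the first vowel, so the harmony is progressive.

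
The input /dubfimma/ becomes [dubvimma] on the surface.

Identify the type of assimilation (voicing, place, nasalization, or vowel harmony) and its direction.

voicing assimilation, progressive

/f/→[v].
Each target copies a feature from the preceding segment, so the direction is progressive.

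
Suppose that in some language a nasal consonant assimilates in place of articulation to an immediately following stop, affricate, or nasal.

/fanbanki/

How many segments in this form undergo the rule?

2

/n/ before /b/ (labial) → [m]
/n/ before /k/ (velar) → [ŋ]
2 segments change.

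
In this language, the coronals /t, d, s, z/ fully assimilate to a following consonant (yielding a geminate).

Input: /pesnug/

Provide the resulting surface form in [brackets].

[pennug]

/s/ before /n/ → [n] (total assimilation)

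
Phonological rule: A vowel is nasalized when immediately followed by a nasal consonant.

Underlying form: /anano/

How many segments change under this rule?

/a/ before nasal /n/ → [ã]
/a/ before nasal /n/ → [ã]
2 segments change.

2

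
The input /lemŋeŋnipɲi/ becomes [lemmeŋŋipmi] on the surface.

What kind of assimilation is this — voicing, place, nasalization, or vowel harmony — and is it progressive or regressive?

/ŋ/→[m] /n/→[ŋ] /ɲ/→[m].
Each target copies a feature from the preceding segment, so the direction is progressive.

place assimilation, progressive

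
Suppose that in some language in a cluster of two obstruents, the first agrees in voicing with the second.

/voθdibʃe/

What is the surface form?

/θ/ before /d/ (voiced) → [ð]
/b/ before /ʃ/ (voiceless) → [p]

[voðdipʃe]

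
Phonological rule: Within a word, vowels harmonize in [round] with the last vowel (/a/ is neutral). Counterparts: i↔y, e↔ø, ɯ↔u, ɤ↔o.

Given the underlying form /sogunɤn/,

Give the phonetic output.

/o/ harmonizes with /ɤ/ ([-round]) → [ɤ]
/u/ harmonizes with /ɤ/ ([-round]) → [ɯ]

[sɤgɯnɤn]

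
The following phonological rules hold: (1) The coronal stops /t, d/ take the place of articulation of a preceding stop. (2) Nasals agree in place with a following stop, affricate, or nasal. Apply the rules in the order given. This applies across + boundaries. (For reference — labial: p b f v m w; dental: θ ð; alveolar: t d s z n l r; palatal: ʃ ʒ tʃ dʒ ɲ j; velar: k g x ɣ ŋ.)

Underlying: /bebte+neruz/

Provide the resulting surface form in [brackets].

Rule 1: /t/ after /b/ (labial) → [p]
After rule 1: bebpe+neruz
Rule 2: no segment meets the rule's conditions; no change.

[bebpe+neruz]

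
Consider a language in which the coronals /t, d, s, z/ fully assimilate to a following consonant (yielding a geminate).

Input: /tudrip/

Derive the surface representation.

/d/ before /r/ → [r] (total assimilation)

[turrip]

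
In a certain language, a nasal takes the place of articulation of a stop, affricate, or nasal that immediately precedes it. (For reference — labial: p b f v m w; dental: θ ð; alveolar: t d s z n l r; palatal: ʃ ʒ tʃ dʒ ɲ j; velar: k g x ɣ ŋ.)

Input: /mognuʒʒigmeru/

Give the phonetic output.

[mogŋuʒʒigŋeru]

/n/ after /g/ (velar) → [ŋ]
/m/ after /g/ (velar) → [ŋ]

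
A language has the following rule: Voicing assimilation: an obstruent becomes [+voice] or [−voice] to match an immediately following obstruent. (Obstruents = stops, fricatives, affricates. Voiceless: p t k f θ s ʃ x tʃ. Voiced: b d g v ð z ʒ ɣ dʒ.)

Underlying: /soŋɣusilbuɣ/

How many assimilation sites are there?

0

No segment meets the rule's conditions.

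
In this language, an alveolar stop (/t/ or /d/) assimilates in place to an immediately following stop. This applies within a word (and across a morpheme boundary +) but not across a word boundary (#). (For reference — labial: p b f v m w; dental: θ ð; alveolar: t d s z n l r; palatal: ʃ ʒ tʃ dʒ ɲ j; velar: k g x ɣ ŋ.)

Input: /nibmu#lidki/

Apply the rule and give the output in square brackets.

/d/ before /k/ (velar) → [g]

[nibmu#ligki]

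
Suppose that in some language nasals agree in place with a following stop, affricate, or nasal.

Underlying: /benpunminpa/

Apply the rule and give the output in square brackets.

[bempummimpa]

/n/ before /p/ (labial) → [m]
/n/ before /m/ (labial) → [m]
/n/ before /p/ (labial) → [m]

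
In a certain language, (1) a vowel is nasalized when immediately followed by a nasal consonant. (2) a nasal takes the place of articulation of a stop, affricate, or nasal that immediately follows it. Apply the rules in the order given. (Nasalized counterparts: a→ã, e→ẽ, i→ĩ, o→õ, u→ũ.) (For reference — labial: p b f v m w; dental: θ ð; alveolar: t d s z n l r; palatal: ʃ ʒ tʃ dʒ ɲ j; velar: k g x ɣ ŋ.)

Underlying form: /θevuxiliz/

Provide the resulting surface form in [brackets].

Rule 1: no segment meets the rule's conditions; no change.
After rule 1: θevuxiliz
Rule 2: no segment meets the rule's conditions; no change.

[θevuxiliz]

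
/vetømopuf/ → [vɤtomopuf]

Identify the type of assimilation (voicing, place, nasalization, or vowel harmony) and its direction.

vowel harmony, regressive

/e/→[ɤ] /ø/→[o].
Vowels agree with the last vowel, so the harmony is regressive.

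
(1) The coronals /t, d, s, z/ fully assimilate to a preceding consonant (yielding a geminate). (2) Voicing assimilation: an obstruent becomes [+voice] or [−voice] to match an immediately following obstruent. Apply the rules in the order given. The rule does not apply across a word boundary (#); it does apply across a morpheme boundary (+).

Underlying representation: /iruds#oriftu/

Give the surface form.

Rule 1: /s/ after /d/ → [d] (total assimilation)
Rule 1: /t/ after /f/ → [f] (total assimilation)
After rule 1: irudd#oriffu
Rule 2: no segment meets the rule's conditions; no change.

[irudd#oriffu]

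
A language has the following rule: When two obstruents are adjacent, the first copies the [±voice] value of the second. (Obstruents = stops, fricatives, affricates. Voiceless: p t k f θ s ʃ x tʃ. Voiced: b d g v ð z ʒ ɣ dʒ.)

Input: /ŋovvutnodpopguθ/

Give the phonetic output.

/d/ before /p/ (voiceless) → [t]
/p/ before /g/ (voiced) → [b]

[ŋovvutnotpobguθ]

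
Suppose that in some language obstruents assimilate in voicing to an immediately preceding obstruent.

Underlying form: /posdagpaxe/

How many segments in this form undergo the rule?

/d/ after /s/ (voiceless) → [t]
/p/ after /g/ (voiced) → [b]
2 segments change.

2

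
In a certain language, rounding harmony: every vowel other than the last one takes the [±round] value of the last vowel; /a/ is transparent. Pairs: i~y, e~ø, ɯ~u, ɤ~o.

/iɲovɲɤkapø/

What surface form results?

/i/ harmonizes with /ø/ ([+round]) → [y]
/ɤ/ harmonizes with /ø/ ([+round]) → [o]

[yɲovɲokapø]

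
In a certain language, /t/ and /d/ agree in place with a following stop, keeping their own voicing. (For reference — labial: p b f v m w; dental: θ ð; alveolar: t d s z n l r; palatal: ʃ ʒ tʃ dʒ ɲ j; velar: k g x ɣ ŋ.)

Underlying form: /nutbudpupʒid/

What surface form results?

/t/ before /b/ (labial) → [p]
/d/ before /p/ (labial) → [b]

[nupbubpupʒid]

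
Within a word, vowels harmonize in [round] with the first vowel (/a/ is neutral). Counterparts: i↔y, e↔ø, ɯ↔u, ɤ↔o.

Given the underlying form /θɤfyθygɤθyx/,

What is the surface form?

[θɤfiθigɤθix]

/y/ harmonizes with /ɤ/ ([-round]) → [i]
/y/ harmonizes with /ɤ/ ([-round]) → [i]
/y/ harmonizes with /ɤ/ ([-round]) → [i]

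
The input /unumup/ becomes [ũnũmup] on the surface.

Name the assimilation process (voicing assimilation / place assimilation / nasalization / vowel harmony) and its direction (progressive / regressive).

nasalization, regressive

/u/→[ũ] /u/→[ũ].
Each target copies a feature from the following segment, so the direction is regressive.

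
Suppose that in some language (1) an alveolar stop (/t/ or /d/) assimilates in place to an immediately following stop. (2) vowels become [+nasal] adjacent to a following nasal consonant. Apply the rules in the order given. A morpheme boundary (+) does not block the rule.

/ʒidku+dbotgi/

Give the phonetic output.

Rule 1: /d/ before /k/ (velar) → [g]
Rule 1: /d/ before /b/ (labial) → [b]
Rule 1: /t/ before /g/ (velar) → [k]
After rule 1: ʒigku+bbokgi
Rule 2: no segment meets the rule's conditions; no change.

[ʒigku+bbokgi]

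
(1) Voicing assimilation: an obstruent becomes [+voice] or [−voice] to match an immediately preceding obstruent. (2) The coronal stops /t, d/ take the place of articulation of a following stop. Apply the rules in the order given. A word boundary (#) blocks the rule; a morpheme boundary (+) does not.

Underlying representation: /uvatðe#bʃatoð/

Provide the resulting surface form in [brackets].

Rule 1: /ð/ after /t/ (voiceless) → [θ]
Rule 1: /ʃ/ after /b/ (voiced) → [ʒ]
After rule 1: uvatθe#bʒatoð
Rule 2: no segment meets the rule's conditions; no change.

[uvatθe#bʒatoð]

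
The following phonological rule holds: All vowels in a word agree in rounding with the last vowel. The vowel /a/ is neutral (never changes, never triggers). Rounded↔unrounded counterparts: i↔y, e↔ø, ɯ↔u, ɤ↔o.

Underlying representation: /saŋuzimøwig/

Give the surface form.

[saŋɯzimewig]

/u/ harmonizes with /i/ ([-round]) → [ɯ]
/ø/ harmonizes with /i/ ([-round]) → [e]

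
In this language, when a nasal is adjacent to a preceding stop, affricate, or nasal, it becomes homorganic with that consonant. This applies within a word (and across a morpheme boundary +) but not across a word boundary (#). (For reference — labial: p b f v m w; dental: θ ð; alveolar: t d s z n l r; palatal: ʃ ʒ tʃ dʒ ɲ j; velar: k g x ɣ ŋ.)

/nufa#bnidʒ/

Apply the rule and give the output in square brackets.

/n/ after /b/ (labial) → [m]

[nufa#bmidʒ]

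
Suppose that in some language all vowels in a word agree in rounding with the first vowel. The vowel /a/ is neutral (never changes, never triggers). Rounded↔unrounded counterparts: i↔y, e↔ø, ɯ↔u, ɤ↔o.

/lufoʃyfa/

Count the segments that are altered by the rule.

No segment meets the rule's conditions.

0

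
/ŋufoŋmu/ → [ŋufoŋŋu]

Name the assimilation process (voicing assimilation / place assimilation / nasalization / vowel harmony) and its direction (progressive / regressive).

/m/→[ŋ].
Each target copies a feature from the preceding segment, so the direction is progressive.

place assimilation, progressive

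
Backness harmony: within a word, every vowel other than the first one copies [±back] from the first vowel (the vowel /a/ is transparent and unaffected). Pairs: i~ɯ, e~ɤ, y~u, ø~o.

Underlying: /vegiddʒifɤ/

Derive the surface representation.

/ɤ/ harmonizes with /e/ ([-back]) → [e]

[vegiddʒife]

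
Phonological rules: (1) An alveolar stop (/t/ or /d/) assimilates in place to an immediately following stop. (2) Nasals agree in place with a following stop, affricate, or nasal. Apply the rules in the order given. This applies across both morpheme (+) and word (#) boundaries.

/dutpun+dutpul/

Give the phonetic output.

[duppun+duppul]

Rule 1: /t/ before /p/ (labial) → [p]
Rule 1: /t/ before /p/ (labial) → [p]
After rule 1: duppun+duppul
Rule 2: no segment meets the rule's conditions; no change.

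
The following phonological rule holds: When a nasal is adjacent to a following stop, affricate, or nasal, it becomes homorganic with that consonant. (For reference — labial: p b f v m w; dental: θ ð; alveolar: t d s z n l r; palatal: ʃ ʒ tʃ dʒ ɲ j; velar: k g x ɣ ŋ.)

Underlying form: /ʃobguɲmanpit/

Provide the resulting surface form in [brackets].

/ɲ/ before /m/ (labial) → [m]
/n/ before /p/ (labial) → [m]

[ʃobgummampit]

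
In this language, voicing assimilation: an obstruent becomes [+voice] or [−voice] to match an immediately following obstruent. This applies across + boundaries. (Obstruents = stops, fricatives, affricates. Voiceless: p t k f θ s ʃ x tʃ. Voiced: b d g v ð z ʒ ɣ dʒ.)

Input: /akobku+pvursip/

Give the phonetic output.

[akopku+bvursip]

/b/ before /k/ (voiceless) → [p]
/p/ before /v/ (voiced) → [b]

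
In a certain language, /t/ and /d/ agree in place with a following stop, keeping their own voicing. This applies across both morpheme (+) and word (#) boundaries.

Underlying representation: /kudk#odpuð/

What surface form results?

[kugk#obpuð]

/d/ before /k/ (velar) → [g]
/d/ before /p/ (labial) → [b]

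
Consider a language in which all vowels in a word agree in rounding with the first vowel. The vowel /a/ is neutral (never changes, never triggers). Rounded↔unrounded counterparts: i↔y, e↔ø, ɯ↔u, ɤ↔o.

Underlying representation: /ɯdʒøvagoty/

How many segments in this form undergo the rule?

3

/ø/ harmonizes with /ɯ/ ([-round]) → [e]
/o/ harmonizes with /ɯ/ ([-round]) → [ɤ]
/y/ harmonizes with /ɯ/ ([-round]) → [i]
3 segments change.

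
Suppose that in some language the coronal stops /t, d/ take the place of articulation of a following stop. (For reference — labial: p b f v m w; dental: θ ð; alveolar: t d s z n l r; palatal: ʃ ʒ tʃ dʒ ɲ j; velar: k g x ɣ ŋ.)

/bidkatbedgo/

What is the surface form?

[bigkapbeggo]

/d/ before /k/ (velar) → [g]
/t/ before /b/ (labial) → [p]
/d/ before /g/ (velar) → [g]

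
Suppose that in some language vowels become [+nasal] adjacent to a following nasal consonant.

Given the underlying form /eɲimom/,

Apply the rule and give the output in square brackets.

/e/ before nasal /ɲ/ → [ẽ]
/i/ before nasal /m/ → [ĩ]
/o/ before nasal /m/ → [õ]

[ẽɲĩmõm]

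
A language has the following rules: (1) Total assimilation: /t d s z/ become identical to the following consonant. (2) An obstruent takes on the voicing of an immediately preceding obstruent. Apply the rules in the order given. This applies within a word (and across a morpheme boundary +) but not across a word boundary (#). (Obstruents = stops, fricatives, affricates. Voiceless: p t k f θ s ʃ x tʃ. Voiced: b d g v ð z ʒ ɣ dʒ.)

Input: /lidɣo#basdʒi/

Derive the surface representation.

Rule 1: /d/ before /ɣ/ → [ɣ] (total assimilation)
Rule 1: /s/ before /dʒ/ → [dʒ] (total assimilation)
After rule 1: liɣɣo#badʒdʒi
Rule 2: no segment meets the rule's conditions; no change.

[liɣɣo#badʒdʒi]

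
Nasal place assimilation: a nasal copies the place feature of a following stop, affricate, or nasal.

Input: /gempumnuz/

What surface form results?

/m/ before /n/ (alveolar) → [n]

[gempunnuz]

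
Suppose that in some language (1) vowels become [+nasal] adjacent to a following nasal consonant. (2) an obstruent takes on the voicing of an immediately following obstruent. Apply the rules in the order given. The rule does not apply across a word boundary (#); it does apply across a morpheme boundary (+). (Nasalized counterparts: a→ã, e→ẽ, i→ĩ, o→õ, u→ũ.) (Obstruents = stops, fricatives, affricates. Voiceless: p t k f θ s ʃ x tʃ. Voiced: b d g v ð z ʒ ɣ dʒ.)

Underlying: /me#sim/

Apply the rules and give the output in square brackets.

[me#sĩm]

Rule 1: /i/ before nasal /m/ → [ĩ]
After rule 1: me#sĩm
Rule 2: no segment meets the rule's conditions; no change.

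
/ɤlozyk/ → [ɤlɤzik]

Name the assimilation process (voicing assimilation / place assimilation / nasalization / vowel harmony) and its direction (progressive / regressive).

vowel harmony, progressive

/o/→[ɤ] /y/→[i].
Vowels agree with the first vowel, so the harmony is progressive.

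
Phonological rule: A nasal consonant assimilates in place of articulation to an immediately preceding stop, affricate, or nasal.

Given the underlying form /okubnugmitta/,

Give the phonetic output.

/n/ after /b/ (labial) → [m]
/m/ after /g/ (velar) → [ŋ]

[okubmugŋitta]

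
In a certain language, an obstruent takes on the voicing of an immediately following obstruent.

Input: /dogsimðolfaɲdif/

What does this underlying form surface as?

/g/ before /s/ (voiceless) → [k]

[doksimðolfaɲdif]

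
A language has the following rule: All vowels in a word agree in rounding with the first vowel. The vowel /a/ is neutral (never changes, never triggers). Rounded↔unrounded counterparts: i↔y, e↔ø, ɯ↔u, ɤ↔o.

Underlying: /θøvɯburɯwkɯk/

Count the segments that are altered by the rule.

/ɯ/ harmonizes with /ø/ ([+round]) → [u]
/ɯ/ harmonizes with /ø/ ([+round]) → [u]
/ɯ/ harmonizes with /ø/ ([+round]) → [u]
3 segments change.

3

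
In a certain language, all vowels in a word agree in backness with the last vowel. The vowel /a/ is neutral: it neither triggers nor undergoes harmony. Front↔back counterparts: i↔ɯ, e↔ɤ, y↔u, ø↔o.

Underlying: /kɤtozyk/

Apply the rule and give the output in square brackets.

/ɤ/ harmonizes with /y/ ([-back]) → [e]
/o/ harmonizes with /y/ ([-back]) → [ø]

[ketøzyk]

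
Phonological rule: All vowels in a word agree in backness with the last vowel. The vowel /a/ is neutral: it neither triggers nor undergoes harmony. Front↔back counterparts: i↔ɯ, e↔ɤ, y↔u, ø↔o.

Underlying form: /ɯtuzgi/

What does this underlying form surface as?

[ityzgi]

/ɯ/ harmonizes with /i/ ([-back]) → [i]
/u/ harmonizes with /i/ ([-back]) → [y]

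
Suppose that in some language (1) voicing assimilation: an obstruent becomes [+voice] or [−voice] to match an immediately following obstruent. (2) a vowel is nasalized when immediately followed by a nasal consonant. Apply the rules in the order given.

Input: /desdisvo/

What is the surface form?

[dezdizvo]

Rule 1: /s/ before /d/ (voiced) → [z]
Rule 1: /s/ before /v/ (voiced) → [z]
After rule 1: dezdizvo
Rule 2: no segment meets the rule's conditions; no change.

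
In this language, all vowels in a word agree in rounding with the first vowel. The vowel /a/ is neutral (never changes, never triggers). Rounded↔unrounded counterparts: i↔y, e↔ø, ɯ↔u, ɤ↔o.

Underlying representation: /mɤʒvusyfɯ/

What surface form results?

/u/ harmonizes with /ɤ/ ([-round]) → [ɯ]
/y/ harmonizes with /ɤ/ ([-round]) → [i]

[mɤʒvɯsifɯ]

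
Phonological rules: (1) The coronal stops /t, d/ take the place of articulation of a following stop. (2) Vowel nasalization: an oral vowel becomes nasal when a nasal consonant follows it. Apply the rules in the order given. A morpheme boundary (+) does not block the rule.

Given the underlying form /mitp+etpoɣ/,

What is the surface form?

[mipp+eppoɣ]

Rule 1: /t/ before /p/ (labial) → [p]
Rule 1: /t/ before /p/ (labial) → [p]
After rule 1: mipp+eppoɣ
Rule 2: no segment meets the rule's conditions; no change.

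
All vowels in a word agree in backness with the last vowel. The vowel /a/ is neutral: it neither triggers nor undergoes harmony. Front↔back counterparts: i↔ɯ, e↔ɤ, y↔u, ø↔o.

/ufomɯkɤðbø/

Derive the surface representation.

[yfømikeðbø]

/u/ harmonizes with /ø/ ([-back]) → [y]
/o/ harmonizes with /ø/ ([-back]) → [ø]
/ɯ/ harmonizes with /ø/ ([-back]) → [i]
/ɤ/ harmonizes with /ø/ ([-back]) → [e]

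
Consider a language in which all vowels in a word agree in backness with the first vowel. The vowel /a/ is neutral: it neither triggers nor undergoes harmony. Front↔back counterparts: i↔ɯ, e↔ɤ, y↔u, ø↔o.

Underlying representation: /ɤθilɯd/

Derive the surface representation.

/i/ harmonizes with /ɤ/ ([+back]) → [ɯ]

[ɤθɯlɯd]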